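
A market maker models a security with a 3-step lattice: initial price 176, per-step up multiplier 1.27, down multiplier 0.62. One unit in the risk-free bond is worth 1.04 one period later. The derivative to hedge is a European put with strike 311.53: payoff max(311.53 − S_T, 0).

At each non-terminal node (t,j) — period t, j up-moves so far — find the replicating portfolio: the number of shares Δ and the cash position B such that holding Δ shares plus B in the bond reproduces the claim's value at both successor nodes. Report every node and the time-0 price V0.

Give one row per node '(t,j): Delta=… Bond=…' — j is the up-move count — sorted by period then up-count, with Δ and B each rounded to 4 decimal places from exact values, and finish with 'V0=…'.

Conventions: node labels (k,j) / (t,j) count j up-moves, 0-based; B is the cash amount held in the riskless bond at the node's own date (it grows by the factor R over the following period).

The replicating-portfolio and risk-neutral prices coincide; use p* = (1.04−0.62)/(1.27−0.62) = 0.6462 for the latter.
Payoffs at expiry: V(3,0)=269.5843, V(3,1)=225.6089, V(3,2)=135.5304, V(3,3)=0.0000
(2,0): S=67.6544. Δ = (V_up−V_dn)/(S_up−S_dn) = (225.6089−269.5843)/(85.9211−41.9457) = -1.0000. V = [p*·225.6089 + (1−p*)·269.5843]/1.04 = 231.8937. B = V − Δ·S = 299.5481.
(2,1): S=138.5824. Δ = (V_up−V_dn)/(S_up−S_dn) = (135.5304−225.6089)/(175.9996−85.9211) = -1.0000. V = [p*·135.5304 + (1−p*)·225.6089]/1.04 = 160.9657. B = V − Δ·S = 299.5481.
(2,2): S=283.8704. Δ = (V_up−V_dn)/(S_up−S_dn) = (0.0000−135.5304)/(360.5154−175.9996) = -0.7345. V = [p*·0.0000 + (1−p*)·135.5304]/1.04 = 46.1124. B = V − Δ·S = 254.6206.
(1,0): S=109.1200. Δ = (V_up−V_dn)/(S_up−S_dn) = (160.9657−231.8937)/(138.5824−67.6544) = -1.0000. V = [p*·160.9657 + (1−p*)·231.8937]/1.04 = 178.9070. B = V − Δ·S = 288.0270.
(1,1): S=223.5200. Δ = (V_up−V_dn)/(S_up−S_dn) = (46.1124−160.9657)/(283.8704−138.5824) = -0.7905. V = [p*·46.1124 + (1−p*)·160.9657]/1.04 = 83.4161. B = V − Δ·S = 260.1135.
(0,0): S=176.0000. Δ = (V_up−V_dn)/(S_up−S_dn) = (83.4161−178.9070)/(223.5200−109.1200) = -0.8347. V = [p*·83.4161 + (1−p*)·178.9070]/1.04 = 112.6973. B = V − Δ·S = 259.6063.
Check: Δ(0,0)·S0 + B(0,0) = 112.6973 = V0.

(0,0): Delta=-0.8347 Bond=259.6063
(1,0): Delta=-1.0000 Bond=288.0270
(1,1): Delta=-0.7905 Bond=260.1135
(2,0): Delta=-1.0000 Bond=299.5481
(2,1): Delta=-1.0000 Bond=299.5481
(2,2): Delta=-0.7345 Bond=254.6206
V0=112.6973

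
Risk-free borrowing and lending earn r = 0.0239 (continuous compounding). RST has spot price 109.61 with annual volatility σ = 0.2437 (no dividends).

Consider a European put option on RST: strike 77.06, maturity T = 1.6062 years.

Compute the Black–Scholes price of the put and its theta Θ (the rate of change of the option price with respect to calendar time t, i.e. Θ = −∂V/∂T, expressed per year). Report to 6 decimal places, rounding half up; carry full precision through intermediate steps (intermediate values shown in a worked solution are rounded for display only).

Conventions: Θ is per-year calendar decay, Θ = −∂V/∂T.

price = 1.353686
Θ = -1.298696

σ√T = 0.2437·√1.6062 = 0.308856
d₁ = (ln(S/K) + (r+σ²/2)T) / (σ√T) = (ln(109.61/77.06) + (0.0239+0.2437²/2)·1.6062) / 0.308856 = (0.352344 + 0.086084) / 0.308856 = 1.419526
d₂ = d₁ − σ√T = 1.419526 − 0.308856 = 1.110670
e^{−rT} = 0.962339
N(−d₁) = 0.077873,  N(−d₂) = 0.133355
Put price V = K·e^{−rT}·N(−d₂) − S·N(−d₁) = 9.889335 − 8.535650 = 1.353686
φ(d₁) = (1/√(2π))·e^{−d₁²/2} = 0.145662
Θ = −S·φ(d₁)·σ/(2√T) + r·K·e^{−rT}·N(−d₂) = −1.535051 + 0.236355 = -1.298696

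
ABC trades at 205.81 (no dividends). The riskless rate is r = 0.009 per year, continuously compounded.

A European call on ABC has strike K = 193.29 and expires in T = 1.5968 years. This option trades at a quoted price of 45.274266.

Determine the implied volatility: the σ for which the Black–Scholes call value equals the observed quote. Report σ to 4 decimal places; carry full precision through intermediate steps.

sigma = 0.3754

At σ = 0.3754 the Black–Scholes value reproduces the quote:
σ√T = 0.3754·√1.5968 = 0.474373
d₁ = (ln(S/K) + (r+σ²/2)T) / (σ√T) = (ln(205.81/193.29) + (0.009+0.3754²/2)·1.5968) / 0.474373 = (0.062762 + 0.126886) / 0.474373 = 0.399786
d₂ = d₁ − σ√T = 0.399786 − 0.474373 = -0.074586
e^{−rT} = 0.985732
N(d₁) = 0.655343,  N(d₂) = 0.470272
V = S·N(d₁) − K·e^{−rT}·N(d₂) = 134.876146 − 89.601880 = 45.274266 (the quoted price), and the Black–Scholes price is strictly increasing in σ, so σ is unique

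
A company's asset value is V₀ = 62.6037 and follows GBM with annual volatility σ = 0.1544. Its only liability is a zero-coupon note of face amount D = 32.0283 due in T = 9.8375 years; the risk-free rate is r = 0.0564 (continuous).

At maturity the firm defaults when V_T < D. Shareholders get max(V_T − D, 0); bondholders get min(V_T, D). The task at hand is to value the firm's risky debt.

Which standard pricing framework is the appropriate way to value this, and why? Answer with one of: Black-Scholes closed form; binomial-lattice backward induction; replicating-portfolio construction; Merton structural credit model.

framework: Merton structural credit model

Key observation: with the firm-asset dynamics (V₀ = 62.6037) and a single zero-coupon liability of face 32.0283 given, debt value, spread, and default probability all derive from the option view of the balance sheet.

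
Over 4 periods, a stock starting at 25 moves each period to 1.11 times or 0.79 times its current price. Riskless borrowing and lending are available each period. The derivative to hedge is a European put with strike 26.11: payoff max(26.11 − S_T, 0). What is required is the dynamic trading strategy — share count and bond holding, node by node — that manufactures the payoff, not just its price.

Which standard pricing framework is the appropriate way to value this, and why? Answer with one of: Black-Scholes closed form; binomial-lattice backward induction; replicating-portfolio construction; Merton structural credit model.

Key observation: the mandate to exhibit the hedge at every date and state singles out the replicating-portfolio construction on the 4-period tree with factors 1.11 and 0.79 from 25.

framework: replicating-portfolio construction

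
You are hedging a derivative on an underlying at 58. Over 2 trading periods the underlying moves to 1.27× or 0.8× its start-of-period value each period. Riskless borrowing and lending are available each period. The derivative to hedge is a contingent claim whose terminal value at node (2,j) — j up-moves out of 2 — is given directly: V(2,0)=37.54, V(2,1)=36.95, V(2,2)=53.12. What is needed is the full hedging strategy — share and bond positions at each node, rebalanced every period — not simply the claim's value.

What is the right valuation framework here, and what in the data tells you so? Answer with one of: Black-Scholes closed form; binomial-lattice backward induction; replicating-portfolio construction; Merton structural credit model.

framework: replicating-portfolio construction

Key observation: the task asks for the hedge itself — share and bond holdings at every node of the 2-period tree on spot 58 with factors 1.27/0.8 — which is exactly what the replicating-portfolio construction produces.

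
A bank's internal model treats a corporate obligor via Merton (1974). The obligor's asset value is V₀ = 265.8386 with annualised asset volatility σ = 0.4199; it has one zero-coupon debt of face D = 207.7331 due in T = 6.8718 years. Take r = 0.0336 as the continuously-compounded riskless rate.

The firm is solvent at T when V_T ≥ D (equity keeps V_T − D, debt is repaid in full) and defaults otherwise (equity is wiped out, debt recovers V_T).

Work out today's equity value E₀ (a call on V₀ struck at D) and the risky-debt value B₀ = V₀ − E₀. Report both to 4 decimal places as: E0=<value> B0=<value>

Work the structural quantities from V₀ = 265.8386 against face 207.7331:
d₁ = [ln(V₀/D) + (r + σ²/2)T] / (σ√T)
   = [ln(265.8386/207.7331) + (0.0336 + 0.5·0.4199²)·6.8718] / (0.4199·√6.8718)
   = [0.246635 + 0.836697] / 1.100731 = 0.984193
d₂ = d₁ − σ√T = 0.984193 − 1.100731 = -0.116538
N(d₁) = 0.837490,  N(d₂) = 0.453613,  e^(−rT) = 0.793825
E₀ = V₀·N(d₁) − D·e^(−rT)·N(d₂)
   = 265.8386·0.837490 − 207.7331·0.793825·0.453613 = 147.834603
B₀ = V₀ − E₀ = 265.8386 − 147.834603 = 118.003997

E0=147.8346 B0=118.0040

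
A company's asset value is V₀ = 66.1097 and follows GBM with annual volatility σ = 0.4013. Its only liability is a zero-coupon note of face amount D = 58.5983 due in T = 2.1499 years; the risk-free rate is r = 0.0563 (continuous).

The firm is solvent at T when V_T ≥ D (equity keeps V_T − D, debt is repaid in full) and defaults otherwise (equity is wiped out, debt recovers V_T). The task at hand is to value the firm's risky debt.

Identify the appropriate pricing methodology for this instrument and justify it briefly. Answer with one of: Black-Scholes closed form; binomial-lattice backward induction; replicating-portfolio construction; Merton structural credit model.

Key observation: the data describe a firm's assets (V₀ = 66.1097, GBM) and a single zero-coupon debt of face 58.5983, so credit quantities follow from equity-as-call in the structural model.

framework: Merton structural credit model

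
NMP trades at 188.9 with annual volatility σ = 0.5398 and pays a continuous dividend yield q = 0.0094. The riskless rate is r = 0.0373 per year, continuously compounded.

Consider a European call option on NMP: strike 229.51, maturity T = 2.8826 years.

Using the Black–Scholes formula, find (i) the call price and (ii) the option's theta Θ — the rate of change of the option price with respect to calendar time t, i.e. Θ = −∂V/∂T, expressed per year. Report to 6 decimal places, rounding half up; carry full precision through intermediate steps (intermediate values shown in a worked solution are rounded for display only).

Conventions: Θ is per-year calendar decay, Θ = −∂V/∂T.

price = 58.238115
Θ = -12.091331

σ√T = 0.5398·√2.8826 = 0.916484
d₁ = (ln(S/K) + (r−q+σ²/2)T) / (σ√T) = (ln(188.9/229.51) + (0.0373−0.0094+0.5398²/2)·2.8826) / 0.916484 = (-0.194729 + 0.500396) / 0.916484 = 0.333522
d₂ = d₁ − σ√T = 0.333522 − 0.916484 = -0.582963
e^{−rT} = 0.898058
e^{−qT} = 0.973267
N(d₁) = 0.630630,  N(d₂) = 0.279959
Call price V = S·e^{−qT}·N(d₁) − K·e^{−rT}·N(d₂) = 115.941417 − 57.703301 = 58.238115
φ(d₁) = (1/√(2π))·e^{−d₁²/2} = 0.377360
Θ = −S·e^{−qT}·φ(d₁)·σ/(2√T) + q·S·e^{−qT}·N(d₁) − r·K·e^{−rT}·N(d₂) = −11.028847 + 1.089849 − 2.152333 = -12.091331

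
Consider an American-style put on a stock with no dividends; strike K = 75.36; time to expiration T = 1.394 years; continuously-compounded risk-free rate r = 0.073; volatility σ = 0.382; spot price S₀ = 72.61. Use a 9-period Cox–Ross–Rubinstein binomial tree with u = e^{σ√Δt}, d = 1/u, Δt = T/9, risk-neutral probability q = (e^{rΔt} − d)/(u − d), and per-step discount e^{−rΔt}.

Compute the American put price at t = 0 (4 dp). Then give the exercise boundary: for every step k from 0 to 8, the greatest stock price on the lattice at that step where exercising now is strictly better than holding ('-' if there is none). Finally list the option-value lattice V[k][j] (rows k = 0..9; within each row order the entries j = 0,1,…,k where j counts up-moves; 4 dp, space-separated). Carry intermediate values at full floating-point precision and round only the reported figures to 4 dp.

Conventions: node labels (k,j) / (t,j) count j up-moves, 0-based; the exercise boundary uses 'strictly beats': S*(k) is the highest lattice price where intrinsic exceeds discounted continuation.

price = 11.5958
boundary = - - - 46.2510 39.7951 46.2510 53.7543 46.2510 53.7543
tree:
11.5958
16.2353 7.2229
22.0812 10.7624 3.8499
29.1090 15.5600 6.2125 1.5765
35.5649 21.7188 9.7589 2.8096 0.3799
41.1197 29.1090 14.8272 4.9158 0.7687 0.0000
45.8991 35.5649 21.6057 8.3901 1.5554 0.0000 0.0000
50.0114 41.1197 29.1090 13.8272 3.1472 0.0000 0.0000 0.0000
53.5496 45.8991 35.5649 21.6057 6.3681 0.0000 0.0000 0.0000 0.0000
56.5940 50.0114 41.1197 29.1090 12.8852 0.0000 0.0000 0.0000 0.0000 0.0000

Δt=0.15489  u=1.16223  d=0.86042  q=0.50016  discount=0.98876
step 9 (expiry): payoffs max(K−S,0) = 56.5940 50.0114 41.1197 29.1090 12.8852 0.0000 0.0000 0.0000 0.0000 0.0000
step 8: (k=8,j=0): S=21.8104, K−S=53.5496, hold=52.7023 ⇒ V=53.5496 exercise | (k=8,j=1): S=29.4609, K−S=45.8991, hold=45.0518 ⇒ V=45.8991 exercise | (k=8,j=2): S=39.7951, K−S=35.5649, hold=34.7176 ⇒ V=35.5649 exercise | (k=8,j=3): S=53.7543, K−S=21.6057, hold=20.7584 ⇒ V=21.6057 exercise | (k=8,j=4): S=72.6100, K−S=2.7500, hold=6.3681 ⇒ V=6.3681 continue | (k=8,j=5): S=98.0798, K−S=0.0000, hold=0.0000 ⇒ V=0.0000 continue | (k=8,j=6): S=132.4839, K−S=0.0000, hold=0.0000 ⇒ V=0.0000 continue | (k=8,j=7): S=178.9561, K−S=0.0000, hold=0.0000 ⇒ V=0.0000 continue | (k=8,j=8): S=241.7296, K−S=0.0000, hold=0.0000 ⇒ V=0.0000 continue  boundary S*=53.7543
step 7: (k=7,j=0): S=25.3486, K−S=50.0114, hold=49.1641 ⇒ V=50.0114 exercise | (k=7,j=1): S=34.2403, K−S=41.1197, hold=40.2724 ⇒ V=41.1197 exercise | (k=7,j=2): S=46.2510, K−S=29.1090, hold=28.2617 ⇒ V=29.1090 exercise | (k=7,j=3): S=62.4748, K−S=12.8852, hold=13.8272 ⇒ V=13.8272 continue | (k=7,j=4): S=84.3894, K−S=0.0000, hold=3.1472 ⇒ V=3.1472 continue | (k=7,j=5): S=113.9912, K−S=0.0000, hold=0.0000 ⇒ V=0.0000 continue | (k=7,j=6): S=153.9766, K−S=0.0000, hold=0.0000 ⇒ V=0.0000 continue | (k=7,j=7): S=207.9879, K−S=0.0000, hold=0.0000 ⇒ V=0.0000 continue  boundary S*=46.2510
step 6: (k=6,j=0): S=29.4609, K−S=45.8991, hold=45.0518 ⇒ V=45.8991 exercise | (k=6,j=1): S=39.7951, K−S=35.5649, hold=34.7176 ⇒ V=35.5649 exercise | (k=6,j=2): S=53.7543, K−S=21.6057, hold=21.2243 ⇒ V=21.6057 exercise | (k=6,j=3): S=72.6100, K−S=2.7500, hold=8.3901 ⇒ V=8.3901 continue | (k=6,j=4): S=98.0798, K−S=0.0000, hold=1.5554 ⇒ V=1.5554 continue | (k=6,j=5): S=132.4839, K−S=0.0000, hold=0.0000 ⇒ V=0.0000 continue | (k=6,j=6): S=178.9561, K−S=0.0000, hold=0.0000 ⇒ V=0.0000 continue  boundary S*=53.7543
step 5: (k=5,j=0): S=34.2403, K−S=41.1197, hold=40.2724 ⇒ V=41.1197 exercise | (k=5,j=1): S=46.2510, K−S=29.1090, hold=28.2617 ⇒ V=29.1090 exercise | (k=5,j=2): S=62.4748, K−S=12.8852, hold=14.8272 ⇒ V=14.8272 continue | (k=5,j=3): S=84.3894, K−S=0.0000, hold=4.9158 ⇒ V=4.9158 continue | (k=5,j=4): S=113.9912, K−S=0.0000, hold=0.7687 ⇒ V=0.7687 continue | (k=5,j=5): S=153.9766, K−S=0.0000, hold=0.0000 ⇒ V=0.0000 continue  boundary S*=46.2510
step 4: (k=4,j=0): S=39.7951, K−S=35.5649, hold=34.7176 ⇒ V=35.5649 exercise | (k=4,j=1): S=53.7543, K−S=21.6057, hold=21.7188 ⇒ V=21.7188 continue | (k=4,j=2): S=72.6100, K−S=2.7500, hold=9.7589 ⇒ V=9.7589 continue | (k=4,j=3): S=98.0798, K−S=0.0000, hold=2.8096 ⇒ V=2.8096 continue | (k=4,j=4): S=132.4839, K−S=0.0000, hold=0.3799 ⇒ V=0.3799 continue  boundary S*=39.7951
step 3: (k=3,j=0): S=46.2510, K−S=29.1090, hold=28.3176 ⇒ V=29.1090 exercise | (k=3,j=1): S=62.4748, K−S=12.8852, hold=15.5600 ⇒ V=15.5600 continue | (k=3,j=2): S=84.3894, K−S=0.0000, hold=6.2125 ⇒ V=6.2125 continue | (k=3,j=3): S=113.9912, K−S=0.0000, hold=1.5765 ⇒ V=1.5765 continue  boundary S*=46.2510
step 2: (k=2,j=0): S=53.7543, K−S=21.6057, hold=22.0812 ⇒ V=22.0812 continue | (k=2,j=1): S=72.6100, K−S=2.7500, hold=10.7624 ⇒ V=10.7624 continue | (k=2,j=2): S=98.0798, K−S=0.0000, hold=3.8499 ⇒ V=3.8499 continue  boundary S*=-
step 1: (k=1,j=0): S=62.4748, K−S=12.8852, hold=16.2353 ⇒ V=16.2353 continue | (k=1,j=1): S=84.3894, K−S=0.0000, hold=7.2229 ⇒ V=7.2229 continue  boundary S*=-
step 0: (k=0,j=0): S=72.6100, K−S=2.7500, hold=11.5958 ⇒ V=11.5958 continue  boundary S*=-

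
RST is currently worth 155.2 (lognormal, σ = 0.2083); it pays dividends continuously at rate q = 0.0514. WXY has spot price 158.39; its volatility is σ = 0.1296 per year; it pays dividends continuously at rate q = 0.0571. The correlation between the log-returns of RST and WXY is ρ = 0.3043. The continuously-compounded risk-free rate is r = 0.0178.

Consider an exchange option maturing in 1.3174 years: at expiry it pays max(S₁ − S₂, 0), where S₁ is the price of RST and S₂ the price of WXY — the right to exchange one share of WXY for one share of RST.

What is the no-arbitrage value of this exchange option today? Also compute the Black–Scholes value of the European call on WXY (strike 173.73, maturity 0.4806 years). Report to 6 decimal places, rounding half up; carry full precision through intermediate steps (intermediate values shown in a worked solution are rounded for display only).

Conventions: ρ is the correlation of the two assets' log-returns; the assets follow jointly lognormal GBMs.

σ_eff = √(σ₁² + σ₂² − 2ρσ₁σ₂) = √(0.2083² + 0.1296² − 2·0.3043·0.2083·0.1296) = 0.209178
d₁ = (ln(S₁/S₂) + (q₂ − q₁ + σ_eff²/2)T) / (σ_eff√T) = (ln(155.2/158.39) + (0.0571 − 0.0514 + 0.021878)·1.3174) / 0.240091 = 0.066580
d₂ = d₁ − σ_eff√T = 0.066580 − 0.240091 = -0.173511
N(d₁) = 0.526542,  N(d₂) = 0.431125
V = S₁·e^{−q₁T}·N(d₁) − S₂·e^{−q₂T}·N(d₂) = 76.368922 − 63.337626 = 13.031296
[vanilla: WXY call K=173.73]
σ√T = 0.1296·√0.4806 = 0.089846
d₁ = (ln(S/K) + (r−q+σ²/2)T) / (σ√T) = (ln(158.39/173.73) + (0.0178−0.0571+0.1296²/2)·0.4806) / 0.089846 = (-0.092442 − 0.014851) / 0.089846 = -1.194198
d₂ = d₁ − σ√T = -1.194198 − 0.089846 = -1.284044
e^{−rT} = 0.991482
e^{−qT} = 0.972931
N(d₁) = 0.116200,  N(d₂) = 0.099563
price = S·e^{−qT}·N(d₁) − K·e^{−rT}·N(d₂) = 17.906742 − 17.149789 = 0.756953

exchange price = 13.031296
price(WXY call K=173.73) = 0.756953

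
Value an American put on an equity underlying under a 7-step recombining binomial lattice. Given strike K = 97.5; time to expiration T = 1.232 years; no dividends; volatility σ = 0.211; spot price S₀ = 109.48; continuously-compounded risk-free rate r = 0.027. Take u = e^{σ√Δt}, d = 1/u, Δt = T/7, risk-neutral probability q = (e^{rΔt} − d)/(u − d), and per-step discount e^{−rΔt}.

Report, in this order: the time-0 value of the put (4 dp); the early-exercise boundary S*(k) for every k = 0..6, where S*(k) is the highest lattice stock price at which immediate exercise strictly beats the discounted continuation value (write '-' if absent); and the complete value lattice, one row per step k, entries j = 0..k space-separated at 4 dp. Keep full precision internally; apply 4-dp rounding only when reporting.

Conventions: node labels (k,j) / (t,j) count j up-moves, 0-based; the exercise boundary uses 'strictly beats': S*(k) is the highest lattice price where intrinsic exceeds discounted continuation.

price = 3.8223
boundary = - - - - 76.8353 83.9468 76.8353
tree:
3.8223
6.1318 1.5923
9.5575 2.8286 0.3943
14.3725 4.9234 0.8000 0.0000
20.6647 8.3345 1.6230 0.0000 0.0000
27.1738 13.5532 3.2927 0.0000 0.0000 0.0000
33.1315 20.6647 6.6803 0.0000 0.0000 0.0000 0.0000
38.5844 27.1738 13.5532 0.0000 0.0000 0.0000 0.0000 0.0000

Δt=0.17600  u=1.09256  d=0.91529  q=0.50475  discount=0.99526
step 7 (expiry): payoffs max(K−S,0) = 38.5844 27.1738 13.5532 0.0000 0.0000 0.0000 0.0000 0.0000
step 6: (k=6,j=0): S=64.3685, K−S=33.1315, hold=32.6692 ⇒ V=33.1315 exercise | (k=6,j=1): S=76.8353, K−S=20.6647, hold=20.2025 ⇒ V=20.6647 exercise | (k=6,j=2): S=91.7166, K−S=5.7834, hold=6.6803 ⇒ V=6.6803 continue | (k=6,j=3): S=109.4800, K−S=0.0000, hold=0.0000 ⇒ V=0.0000 continue | (k=6,j=4): S=130.6838, K−S=0.0000, hold=0.0000 ⇒ V=0.0000 continue | (k=6,j=5): S=155.9943, K−S=0.0000, hold=0.0000 ⇒ V=0.0000 continue | (k=6,j=6): S=186.2069, K−S=0.0000, hold=0.0000 ⇒ V=0.0000 continue  boundary S*=76.8353
step 5: (k=5,j=0): S=70.3262, K−S=27.1738, hold=26.7116 ⇒ V=27.1738 exercise | (k=5,j=1): S=83.9468, K−S=13.5532, hold=13.5415 ⇒ V=13.5532 exercise | (k=5,j=2): S=100.2054, K−S=0.0000, hold=3.2927 ⇒ V=3.2927 continue | (k=5,j=3): S=119.6130, K−S=0.0000, hold=0.0000 ⇒ V=0.0000 continue | (k=5,j=4): S=142.7793, K−S=0.0000, hold=0.0000 ⇒ V=0.0000 continue | (k=5,j=5): S=170.4325, K−S=0.0000, hold=0.0000 ⇒ V=0.0000 continue  boundary S*=83.9468
step 4: (k=4,j=0): S=76.8353, K−S=20.6647, hold=20.2025 ⇒ V=20.6647 exercise | (k=4,j=1): S=91.7166, K−S=5.7834, hold=8.3345 ⇒ V=8.3345 continue | (k=4,j=2): S=109.4800, K−S=0.0000, hold=1.6230 ⇒ V=1.6230 continue | (k=4,j=3): S=130.6838, K−S=0.0000, hold=0.0000 ⇒ V=0.0000 continue | (k=4,j=4): S=155.9943, K−S=0.0000, hold=0.0000 ⇒ V=0.0000 continue  boundary S*=76.8353
step 3: (k=3,j=0): S=83.9468, K−S=13.5532, hold=14.3725 ⇒ V=14.3725 continue | (k=3,j=1): S=100.2054, K−S=0.0000, hold=4.9234 ⇒ V=4.9234 continue | (k=3,j=2): S=119.6130, K−S=0.0000, hold=0.8000 ⇒ V=0.8000 continue | (k=3,j=3): S=142.7793, K−S=0.0000, hold=0.0000 ⇒ V=0.0000 continue  boundary S*=-
step 2: (k=2,j=0): S=91.7166, K−S=5.7834, hold=9.5575 ⇒ V=9.5575 continue | (k=2,j=1): S=109.4800, K−S=0.0000, hold=2.8286 ⇒ V=2.8286 continue | (k=2,j=2): S=130.6838, K−S=0.0000, hold=0.3943 ⇒ V=0.3943 continue  boundary S*=-
step 1: (k=1,j=0): S=100.2054, K−S=0.0000, hold=6.1318 ⇒ V=6.1318 continue | (k=1,j=1): S=119.6130, K−S=0.0000, hold=1.5923 ⇒ V=1.5923 continue  boundary S*=-
step 0: (k=0,j=0): S=109.4800, K−S=0.0000, hold=3.8223 ⇒ V=3.8223 continue  boundary S*=-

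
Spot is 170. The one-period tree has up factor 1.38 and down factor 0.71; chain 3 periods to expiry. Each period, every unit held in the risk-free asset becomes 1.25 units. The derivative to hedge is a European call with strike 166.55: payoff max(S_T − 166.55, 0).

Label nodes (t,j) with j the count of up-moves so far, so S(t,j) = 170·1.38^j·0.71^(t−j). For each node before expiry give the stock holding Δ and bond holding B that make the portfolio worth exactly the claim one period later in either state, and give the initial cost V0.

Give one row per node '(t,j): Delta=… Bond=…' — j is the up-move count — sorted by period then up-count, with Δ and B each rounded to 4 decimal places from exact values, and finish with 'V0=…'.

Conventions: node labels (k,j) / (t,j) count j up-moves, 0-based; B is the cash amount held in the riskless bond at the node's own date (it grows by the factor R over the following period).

(0,0): Delta=0.9030 Bond=-66.1363
(1,0): Delta=0.5048 Bond=-34.6069
(1,1): Delta=0.9523 Bond=-94.2413
(2,0): Delta=0.0000 Bond=0.0000
(2,1): Delta=0.5673 Bond=-53.6727
(2,2): Delta=1.0000 Bond=-133.2400
V0=87.3723

No-arbitrage ⇒ martingale measure with p* = (R−d)/(u−d) = 0.8060.
Terminal payoffs: V(3,0)=0.0000, V(3,1)=0.0000, V(3,2)=63.3111, V(3,3)=280.2222
Node (2,0) S=85.6970: V=(p*·0.0000+(1−p*)·0.0000)/1.25=0.0000; Δ=(0.0000−0.0000)/(118.2619−60.8449)=0.0000; B=V−Δ·S=0.0000
Node (2,1) S=166.5660: V=(p*·63.3111+(1−p*)·0.0000)/1.25=40.8215; Δ=(63.3111−0.0000)/(229.8611−118.2619)=0.5673; B=V−Δ·S=-53.6727
Node (2,2) S=323.7480: V=(p*·280.2222+(1−p*)·63.3111)/1.25=190.5080; Δ=(280.2222−63.3111)/(446.7722−229.8611)=1.0000; B=V−Δ·S=-133.2400
Node (1,0) S=120.7000: V=(p*·40.8215+(1−p*)·0.0000)/1.25=26.3207; Δ=(40.8215−0.0000)/(166.5660−85.6970)=0.5048; B=V−Δ·S=-34.6069
Node (1,1) S=234.6000: V=(p*·190.5080+(1−p*)·40.8215)/1.25=129.1715; Δ=(190.5080−40.8215)/(323.7480−166.5660)=0.9523; B=V−Δ·S=-94.2413
Node (0,0) S=170.0000: V=(p*·129.1715+(1−p*)·26.3207)/1.25=87.3723; Δ=(129.1715−26.3207)/(234.6000−120.7000)=0.9030; B=V−Δ·S=-66.1363
Check: Δ(0,0)·S0 + B(0,0) = 87.3723 = V0.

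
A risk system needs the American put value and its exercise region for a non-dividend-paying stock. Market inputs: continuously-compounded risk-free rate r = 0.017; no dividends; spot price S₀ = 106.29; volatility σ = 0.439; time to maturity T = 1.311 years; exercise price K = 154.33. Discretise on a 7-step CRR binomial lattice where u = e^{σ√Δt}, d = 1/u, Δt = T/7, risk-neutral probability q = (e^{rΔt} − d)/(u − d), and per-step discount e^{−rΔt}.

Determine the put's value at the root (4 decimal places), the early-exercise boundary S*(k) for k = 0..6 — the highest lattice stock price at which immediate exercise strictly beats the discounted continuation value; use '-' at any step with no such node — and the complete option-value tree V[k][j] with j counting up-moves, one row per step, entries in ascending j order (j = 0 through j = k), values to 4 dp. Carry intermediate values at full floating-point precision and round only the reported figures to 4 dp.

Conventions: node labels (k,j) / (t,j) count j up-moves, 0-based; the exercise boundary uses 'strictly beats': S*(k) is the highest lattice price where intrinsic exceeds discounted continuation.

price = 55.0919
boundary = - - 72.6900 60.1126 72.6900 87.8989 106.2900
tree:
55.0919
68.1603 40.1927
81.6400 52.8706 25.6472
94.2174 67.0625 36.6423 12.9687
104.6185 81.6400 50.4817 20.7141 4.0020
113.2200 94.2174 66.4311 32.1821 7.4484 0.0000
120.3332 104.6185 81.6400 48.0400 13.8628 0.0000 0.0000
126.2155 113.2200 94.2174 66.4311 25.8009 0.0000 0.0000 0.0000

Δt=0.18729, u=1.20923, d=0.82697, q=0.46099, disc=e^(-rΔt)=0.99682
k=7 terminal: V=max(K-S,0) → 126.2155 113.2200 94.2174 66.4311 25.8009 0.0000 0.0000 0.0000
k=6: j=0 S=33.9968 intr=120.3332 cont=119.8426 V=120.3332[EX]; j=1 S=49.7115 intr=104.6185 cont=104.1280 V=104.6185[EX]; j=2 S=72.6900 intr=81.6400 cont=81.1494 V=81.6400[EX]; j=3 S=106.2900 intr=48.0400 cont=47.5494 V=48.0400[EX]; j=4 S=155.4212 intr=0.0000 cont=13.8628 V=13.8628[hold]; j=5 S=227.2628 intr=0.0000 cont=0.0000 V=0.0000[hold]; j=6 S=332.3121 intr=0.0000 cont=0.0000 V=0.0000[hold]  S*(6)=106.2900
k=5: j=0 S=41.1100 intr=113.2200 cont=112.7294 V=113.2200[EX]; j=1 S=60.1126 intr=94.2174 cont=93.7268 V=94.2174[EX]; j=2 S=87.8989 intr=66.4311 cont=65.9405 V=66.4311[EX]; j=3 S=128.5291 intr=25.8009 cont=32.1821 V=32.1821[hold]; j=4 S=187.9400 intr=0.0000 cont=7.4484 V=7.4484[hold]; j=5 S=274.8130 intr=0.0000 cont=0.0000 V=0.0000[hold]  S*(5)=87.8989
k=4: j=0 S=49.7115 intr=104.6185 cont=104.1280 V=104.6185[EX]; j=1 S=72.6900 intr=81.6400 cont=81.1494 V=81.6400[EX]; j=2 S=106.2900 intr=48.0400 cont=50.4817 V=50.4817[hold]; j=3 S=155.4212 intr=0.0000 cont=20.7141 V=20.7141[hold]; j=4 S=227.2628 intr=0.0000 cont=4.0020 V=4.0020[hold]  S*(4)=72.6900
k=3: j=0 S=60.1126 intr=94.2174 cont=93.7268 V=94.2174[EX]; j=1 S=87.8989 intr=66.4311 cont=67.0625 V=67.0625[hold]; j=2 S=128.5291 intr=25.8009 cont=36.6423 V=36.6423[hold]; j=3 S=187.9400 intr=0.0000 cont=12.9687 V=12.9687[hold]  S*(3)=60.1126
k=2: j=0 S=72.6900 intr=81.6400 cont=81.4396 V=81.6400[EX]; j=1 S=106.2900 intr=48.0400 cont=52.8706 V=52.8706[hold]; j=2 S=155.4212 intr=0.0000 cont=25.6472 V=25.6472[hold]  S*(2)=72.6900
k=1: j=0 S=87.8989 intr=66.4311 cont=68.1603 V=68.1603[hold]; j=1 S=128.5291 intr=25.8009 cont=40.1927 V=40.1927[hold]  S*(1)=-
k=0: j=0 S=106.2900 intr=48.0400 cont=55.0919 V=55.0919[hold]  S*(0)=-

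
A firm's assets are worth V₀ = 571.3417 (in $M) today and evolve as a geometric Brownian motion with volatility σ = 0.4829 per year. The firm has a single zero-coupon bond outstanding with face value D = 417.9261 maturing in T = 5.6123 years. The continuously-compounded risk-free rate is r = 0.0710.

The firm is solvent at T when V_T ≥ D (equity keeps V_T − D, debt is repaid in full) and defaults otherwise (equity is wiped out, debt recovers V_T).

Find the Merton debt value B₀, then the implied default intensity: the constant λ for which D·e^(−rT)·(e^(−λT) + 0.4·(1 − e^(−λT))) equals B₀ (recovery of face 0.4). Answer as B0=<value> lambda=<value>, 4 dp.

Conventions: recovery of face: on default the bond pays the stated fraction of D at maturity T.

With assets at 571.3417 and a single debt payment of 417.9261 at 5.6123 years:
d₁ = [ln(V₀/D) + (r + σ²/2)T] / (σ√T)
   = [ln(571.3417/417.9261) + (0.0710 + 0.5·0.4829²)·5.6123] / (0.4829·√5.6123)
   = [0.312683 + 1.052846] / 1.144004 = 1.193640
d₂ = d₁ − σ√T = 1.193640 − 1.144004 = 0.049636
N(d₁) = 0.883691,  N(d₂) = 0.519794,  e^(−rT) = 0.671344
E₀ = V₀·N(d₁) − D·e^(−rT)·N(d₂)
   = 571.3417·0.883691 − 417.9261·0.671344·0.519794 = 359.049598
B₀ = V₀ − E₀ = 571.3417 − 359.049598 = 212.292102
e^(−λT) = (B₀·e^(rT)/D − 0.4)/(1 − 0.4) = (212.2921·1.489549/417.9261 − 0.4)/0.6 = 0.59439941
λ = −ln(0.59439941)/5.6123 = 0.092690

B0=212.2921 lambda=0.0927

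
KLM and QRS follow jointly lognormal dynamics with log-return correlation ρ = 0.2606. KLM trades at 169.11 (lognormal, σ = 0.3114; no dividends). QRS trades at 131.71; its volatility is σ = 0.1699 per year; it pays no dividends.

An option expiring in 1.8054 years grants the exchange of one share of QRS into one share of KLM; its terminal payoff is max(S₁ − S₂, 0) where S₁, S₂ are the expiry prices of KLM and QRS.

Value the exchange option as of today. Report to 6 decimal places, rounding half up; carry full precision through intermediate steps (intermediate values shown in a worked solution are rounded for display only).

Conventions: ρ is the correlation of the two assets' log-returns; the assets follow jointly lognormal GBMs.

σ_eff = √(σ₁² + σ₂² − 2ρσ₁σ₂) = √(0.3114² + 0.1699² − 2·0.2606·0.3114·0.1699) = 0.313466
d₁ = (ln(S₁/S₂) + (q₂ − q₁ + σ_eff²/2)T) / (σ_eff√T) = (ln(169.11/131.71) + (0.0 − 0.0 + 0.049130)·1.8054) / 0.421189 = 0.804026
d₂ = d₁ − σ_eff√T = 0.804026 − 0.421189 = 0.382837
N(d₁) = 0.789309,  N(d₂) = 0.649080
V = S₁·e^{−q₁T}·N(d₁) − S₂·e^{−q₂T}·N(d₂) = 133.480048 − 85.490281 = 47.989768
Key observation: r never enters — measured in units of QRS, the claim is a call on S₁/S₂ struck at 1, so only the dividend yields and σ_eff matter.

exchange price = 47.989768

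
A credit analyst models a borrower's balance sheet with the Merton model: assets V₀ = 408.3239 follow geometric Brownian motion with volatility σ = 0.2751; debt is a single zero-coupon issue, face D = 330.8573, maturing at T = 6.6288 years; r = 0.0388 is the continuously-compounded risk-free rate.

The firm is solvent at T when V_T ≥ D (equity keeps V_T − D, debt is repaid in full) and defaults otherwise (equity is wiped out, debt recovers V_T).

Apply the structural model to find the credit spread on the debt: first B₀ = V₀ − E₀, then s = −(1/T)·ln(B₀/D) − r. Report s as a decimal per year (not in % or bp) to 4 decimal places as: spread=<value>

spread=0.0214

Work the structural quantities from V₀ = 408.3239 against face 330.8573:
d₁ = [ln(V₀/D) + (r + σ²/2)T] / (σ√T)
   = [ln(408.3239/330.8573) + (0.0388 + 0.5·0.2751²)·6.6288] / (0.2751·√6.6288)
   = [0.210374 + 0.508031] / 0.708285 = 1.014288
d₂ = d₁ − σ√T = 1.014288 − 0.708285 = 0.306003
N(d₁) = 0.844777,  N(d₂) = 0.620199,  e^(−rT) = 0.773216
E₀ = V₀·N(d₁) − D·e^(−rT)·N(d₂)
   = 408.3239·0.844777 − 330.8573·0.773216·0.620199 = 186.281028
B₀ = V₀ − E₀ = 408.3239 − 186.281028 = 222.042872
spread = −(1/T)·ln(B₀/D) − r = −(1/6.6288)·ln(222.042872/330.8573) − 0.0388 = 0.02136424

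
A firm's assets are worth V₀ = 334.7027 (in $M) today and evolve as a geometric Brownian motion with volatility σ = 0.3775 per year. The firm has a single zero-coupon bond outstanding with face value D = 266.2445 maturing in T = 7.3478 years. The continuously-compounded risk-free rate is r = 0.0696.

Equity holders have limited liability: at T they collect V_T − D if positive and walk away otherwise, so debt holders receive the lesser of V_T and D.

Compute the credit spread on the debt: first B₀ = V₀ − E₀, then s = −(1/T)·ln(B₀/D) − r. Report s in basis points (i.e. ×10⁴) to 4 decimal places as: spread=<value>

spread=284.8991

Work the structural quantities from V₀ = 334.7027 against face 266.2445:
d₁ = [ln(V₀/D) + (r + σ²/2)T] / (σ√T)
   = [ln(334.7027/266.2445) + (0.0696 + 0.5·0.3775²)·7.3478] / (0.3775·√7.3478)
   = [0.228828 + 1.034961] / 1.023283 = 1.235033
d₂ = d₁ − σ√T = 1.235033 − 1.023283 = 0.211751
N(d₁) = 0.891591,  N(d₂) = 0.583849,  e^(−rT) = 0.599651
E₀ = V₀·N(d₁) − D·e^(−rT)·N(d₂)
   = 334.7027·0.891591 − 266.2445·0.599651·0.583849 = 205.204109
B₀ = V₀ − E₀ = 334.7027 − 205.204109 = 129.498591
spread = −(1/T)·ln(B₀/D) − r = −(1/7.3478)·ln(129.498591/266.2445) − 0.0696 = 0.02848991
in basis points: 0.02848991 × 10⁴ = 284.8991 bp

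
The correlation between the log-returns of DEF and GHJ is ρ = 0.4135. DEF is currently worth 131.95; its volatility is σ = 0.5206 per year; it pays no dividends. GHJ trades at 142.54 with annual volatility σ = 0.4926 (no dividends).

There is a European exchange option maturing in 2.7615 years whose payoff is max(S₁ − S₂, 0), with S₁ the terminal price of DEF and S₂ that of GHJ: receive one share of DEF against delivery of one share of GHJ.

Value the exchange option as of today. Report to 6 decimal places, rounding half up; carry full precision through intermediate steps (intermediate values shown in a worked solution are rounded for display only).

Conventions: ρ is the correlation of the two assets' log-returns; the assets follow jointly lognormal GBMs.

exchange price = 43.152808

σ_eff = √(σ₁² + σ₂² − 2ρσ₁σ₂) = √(0.5206² + 0.4926² − 2·0.4135·0.5206·0.4926) = 0.549178
d₁ = (ln(S₁/S₂) + (q₂ − q₁ + σ_eff²/2)T) / (σ_eff√T) = (ln(131.95/142.54) + (0.0 − 0.0 + 0.150798)·2.7615) / 0.912612 = 0.371714
d₂ = d₁ − σ_eff√T = 0.371714 − 0.912612 = -0.540898
N(d₁) = 0.644947,  N(d₂) = 0.294289
V = S₁·e^{−q₁T}·N(d₁) − S₂·e^{−q₂T}·N(d₂) = 85.100765 − 41.947957 = 43.152808
Key observation: no risk-free rate is needed — with the second asset as numeraire the exchange option is a call on the ratio S₁/S₂, and r cancels out of the value.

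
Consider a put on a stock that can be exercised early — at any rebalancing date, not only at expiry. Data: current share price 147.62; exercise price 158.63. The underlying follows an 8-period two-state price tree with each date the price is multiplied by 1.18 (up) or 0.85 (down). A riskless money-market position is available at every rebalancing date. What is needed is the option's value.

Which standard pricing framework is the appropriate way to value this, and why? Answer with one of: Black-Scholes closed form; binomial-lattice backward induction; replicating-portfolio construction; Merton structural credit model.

Key observation: the put (strike 158.63 on spot 147.62) is American-style on a 8-step discrete price model, so the early-exercise decision at every node requires stepwise backward valuation — a closed form cannot price the exercise right.

framework: binomial-lattice backward induction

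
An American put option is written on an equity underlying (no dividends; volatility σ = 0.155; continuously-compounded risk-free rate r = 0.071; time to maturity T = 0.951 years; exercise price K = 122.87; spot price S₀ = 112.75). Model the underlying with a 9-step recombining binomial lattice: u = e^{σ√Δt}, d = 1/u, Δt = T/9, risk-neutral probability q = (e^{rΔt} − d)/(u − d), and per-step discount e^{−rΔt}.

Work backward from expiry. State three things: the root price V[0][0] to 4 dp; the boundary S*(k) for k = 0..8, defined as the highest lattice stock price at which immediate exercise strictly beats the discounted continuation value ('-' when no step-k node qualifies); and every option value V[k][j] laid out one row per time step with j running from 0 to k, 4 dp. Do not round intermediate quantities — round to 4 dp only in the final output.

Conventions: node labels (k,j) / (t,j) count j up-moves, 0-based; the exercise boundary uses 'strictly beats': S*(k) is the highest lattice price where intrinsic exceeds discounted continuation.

price = 10.4836
boundary = - 107.2098 101.9419 107.2098 101.9419 107.2098 112.7500 107.2098 112.7500
tree:
10.4836
15.6602 6.5915
20.9281 10.3185 3.7763
25.9372 15.6602 6.2954 1.8644
30.7001 20.9281 10.1368 3.3873 0.7030
35.2291 25.9372 15.6602 5.9698 1.4208 0.1532
39.5354 30.7001 20.9281 10.1200 2.8166 0.3525 0.0000
43.6302 35.2291 25.9372 15.6602 5.4395 0.8110 0.0000 0.0000
47.5238 39.5354 30.7001 20.9281 10.1200 1.8661 0.0000 0.0000 0.0000
51.2261 43.6302 35.2291 25.9372 15.6602 4.2935 0.0000 0.0000 0.0000 0.0000

Δt=0.10567, u=1.05168, d=0.95086, q=0.56210, disc=e^(-rΔt)=0.99253
k=9 terminal: V=max(K-S,0) → 51.2261 43.6302 35.2291 25.9372 15.6602 4.2935 0.0000 0.0000 0.0000 0.0000
k=8: j=0 S=75.3462 intr=47.5238 cont=46.6054 V=47.5238[EX]; j=1 S=83.3346 intr=39.5354 cont=38.6171 V=39.5354[EX]; j=2 S=92.1699 intr=30.7001 cont=29.7818 V=30.7001[EX]; j=3 S=101.9419 intr=20.9281 cont=20.0097 V=20.9281[EX]; j=4 S=112.7500 intr=10.1200 cont=9.2016 V=10.1200[EX]; j=5 S=124.7040 intr=0.0000 cont=1.8661 V=1.8661[hold]; j=6 S=137.9254 intr=0.0000 cont=0.0000 V=0.0000[hold]; j=7 S=152.5485 intr=0.0000 cont=0.0000 V=0.0000[hold]; j=8 S=168.7220 intr=0.0000 cont=0.0000 V=0.0000[hold]  S*(8)=112.7500
k=7: j=0 S=79.2398 intr=43.6302 cont=42.7119 V=43.6302[EX]; j=1 S=87.6409 intr=35.2291 cont=34.3107 V=35.2291[EX]; j=2 S=96.9328 intr=25.9372 cont=25.0188 V=25.9372[EX]; j=3 S=107.2098 intr=15.6602 cont=14.7418 V=15.6602[EX]; j=4 S=118.5765 intr=4.2935 cont=5.4395 V=5.4395[hold]; j=5 S=131.1482 intr=0.0000 cont=0.8110 V=0.8110[hold]; j=6 S=145.0528 intr=0.0000 cont=0.0000 V=0.0000[hold]; j=7 S=160.4316 intr=0.0000 cont=0.0000 V=0.0000[hold]  S*(7)=107.2098
k=6: j=0 S=83.3346 intr=39.5354 cont=38.6171 V=39.5354[EX]; j=1 S=92.1699 intr=30.7001 cont=29.7818 V=30.7001[EX]; j=2 S=101.9419 intr=20.9281 cont=20.0097 V=20.9281[EX]; j=3 S=112.7500 intr=10.1200 cont=9.8409 V=10.1200[EX]; j=4 S=124.7040 intr=0.0000 cont=2.8166 V=2.8166[hold]; j=5 S=137.9254 intr=0.0000 cont=0.3525 V=0.3525[hold]; j=6 S=152.5485 intr=0.0000 cont=0.0000 V=0.0000[hold]  S*(6)=112.7500
k=5: j=0 S=87.6409 intr=35.2291 cont=34.3107 V=35.2291[EX]; j=1 S=96.9328 intr=25.9372 cont=25.0188 V=25.9372[EX]; j=2 S=107.2098 intr=15.6602 cont=14.7418 V=15.6602[EX]; j=3 S=118.5765 intr=4.2935 cont=5.9698 V=5.9698[hold]; j=4 S=131.1482 intr=0.0000 cont=1.4208 V=1.4208[hold]; j=5 S=145.0528 intr=0.0000 cont=0.1532 V=0.1532[hold]  S*(5)=107.2098
k=4: j=0 S=92.1699 intr=30.7001 cont=29.7818 V=30.7001[EX]; j=1 S=101.9419 intr=20.9281 cont=20.0097 V=20.9281[EX]; j=2 S=112.7500 intr=10.1200 cont=10.1368 V=10.1368[hold]; j=3 S=124.7040 intr=0.0000 cont=3.3873 V=3.3873[hold]; j=4 S=137.9254 intr=0.0000 cont=0.7030 V=0.7030[hold]  S*(4)=101.9419
k=3: j=0 S=96.9328 intr=25.9372 cont=25.0188 V=25.9372[EX]; j=1 S=107.2098 intr=15.6602 cont=14.7512 V=15.6602[EX]; j=2 S=118.5765 intr=4.2935 cont=6.2954 V=6.2954[hold]; j=3 S=131.1482 intr=0.0000 cont=1.8644 V=1.8644[hold]  S*(3)=107.2098
k=2: j=0 S=101.9419 intr=20.9281 cont=20.0097 V=20.9281[EX]; j=1 S=112.7500 intr=10.1200 cont=10.3185 V=10.3185[hold]; j=2 S=124.7040 intr=0.0000 cont=3.7763 V=3.7763[hold]  S*(2)=101.9419
k=1: j=0 S=107.2098 intr=15.6602 cont=14.8525 V=15.6602[EX]; j=1 S=118.5765 intr=4.2935 cont=6.5915 V=6.5915[hold]  S*(1)=107.2098
k=0: j=0 S=112.7500 intr=10.1200 cont=10.4836 V=10.4836[hold]  S*(0)=-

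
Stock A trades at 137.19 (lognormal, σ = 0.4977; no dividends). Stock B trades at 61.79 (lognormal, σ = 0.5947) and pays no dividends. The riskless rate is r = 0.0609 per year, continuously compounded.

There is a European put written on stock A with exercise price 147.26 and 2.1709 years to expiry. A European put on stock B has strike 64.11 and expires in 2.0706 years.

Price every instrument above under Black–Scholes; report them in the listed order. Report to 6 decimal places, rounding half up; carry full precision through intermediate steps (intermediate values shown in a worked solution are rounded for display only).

[stock A put K=147.26]
σ√T = 0.4977·√2.1709 = 0.733310
d₁ = (ln(S/K) + (r+σ²/2)T) / (σ√T) = (ln(137.19/147.26) + (0.0609+0.4977²/2)·2.1709) / 0.733310 = (-0.070833 + 0.401080) / 0.733310 = 0.450351
d₂ = d₁ − σ√T = 0.450351 − 0.733310 = -0.282959
e^{−rT} = 0.876159
N(−d₁) = 0.326229,  N(−d₂) = 0.611396
price = K·e^{−rT}·N(−d₂) − S·N(−d₁) = 78.884238 − 44.755329 = 34.128909
[stock B put K=64.11]
σ√T = 0.5947·√2.0706 = 0.855748
d₁ = (ln(S/K) + (r+σ²/2)T) / (σ√T) = (ln(61.79/64.11) + (0.0609+0.5947²/2)·2.0706) / 0.855748 = (-0.036859 + 0.492252) / 0.855748 = 0.532158
d₂ = d₁ − σ√T = 0.532158 − 0.855748 = -0.323590
e^{−rT} = 0.881527
N(−d₁) = 0.297308,  N(−d₂) = 0.626876
price = K·e^{−rT}·N(−d₂) − S·N(−d₁) = 35.427704 − 18.370679 = 17.057025

price(stock A put K=147.26) = 34.128909
price(stock B put K=64.11) = 17.057025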